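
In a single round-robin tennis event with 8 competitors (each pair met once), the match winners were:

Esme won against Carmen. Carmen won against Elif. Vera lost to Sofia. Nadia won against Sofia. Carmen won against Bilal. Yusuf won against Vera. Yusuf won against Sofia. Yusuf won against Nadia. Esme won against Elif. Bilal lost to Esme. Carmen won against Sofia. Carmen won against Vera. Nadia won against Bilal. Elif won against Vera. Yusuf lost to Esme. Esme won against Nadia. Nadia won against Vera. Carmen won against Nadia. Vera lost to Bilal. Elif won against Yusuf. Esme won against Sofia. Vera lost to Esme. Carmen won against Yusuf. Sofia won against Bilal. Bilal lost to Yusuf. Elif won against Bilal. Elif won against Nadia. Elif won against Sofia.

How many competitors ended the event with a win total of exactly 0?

1

Win totals: Elif 5, Sofia 2, Vera 0, Carmen 6, Nadia 3, Bilal 1, Yusuf 4, Esme 7.
Exactly 0: Vera — 1 competitor.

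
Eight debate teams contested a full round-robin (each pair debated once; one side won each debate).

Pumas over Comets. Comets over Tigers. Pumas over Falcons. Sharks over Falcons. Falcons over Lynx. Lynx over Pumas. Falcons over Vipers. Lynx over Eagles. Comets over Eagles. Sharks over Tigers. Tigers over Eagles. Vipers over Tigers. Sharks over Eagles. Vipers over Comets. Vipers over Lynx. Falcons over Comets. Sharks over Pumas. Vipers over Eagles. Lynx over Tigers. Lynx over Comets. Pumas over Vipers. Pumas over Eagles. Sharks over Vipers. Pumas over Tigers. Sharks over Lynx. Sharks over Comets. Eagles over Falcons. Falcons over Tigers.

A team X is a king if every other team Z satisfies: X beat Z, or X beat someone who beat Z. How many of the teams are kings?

1

Lynx cannot reach Sharks in two steps.
Comets cannot reach Lynx, Sharks, Pumas, Vipers in two steps.
Falcons cannot reach Sharks in two steps.
Sharks reaches everyone (king).
Pumas cannot reach Sharks in two steps.
Eagles cannot reach Sharks, Pumas in two steps.
Tigers cannot reach Lynx, Comets, Sharks, Pumas, Vipers in two steps.
Vipers cannot reach Sharks in two steps.
Kings: Sharks — 1.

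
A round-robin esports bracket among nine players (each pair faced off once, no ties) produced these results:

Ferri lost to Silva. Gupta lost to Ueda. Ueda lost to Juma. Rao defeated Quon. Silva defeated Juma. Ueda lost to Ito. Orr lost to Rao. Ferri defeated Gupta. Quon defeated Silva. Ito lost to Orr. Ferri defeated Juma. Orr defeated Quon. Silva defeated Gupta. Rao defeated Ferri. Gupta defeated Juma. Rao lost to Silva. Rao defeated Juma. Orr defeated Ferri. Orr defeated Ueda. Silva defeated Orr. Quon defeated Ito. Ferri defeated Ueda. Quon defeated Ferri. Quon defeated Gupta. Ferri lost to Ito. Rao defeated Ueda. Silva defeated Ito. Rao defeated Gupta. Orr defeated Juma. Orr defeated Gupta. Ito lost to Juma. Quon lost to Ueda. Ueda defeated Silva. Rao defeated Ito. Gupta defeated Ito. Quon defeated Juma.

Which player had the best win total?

Win totals: Rao 7, Ueda 3, Quon 5, Juma 2, Silva 6, Orr 6, Ferri 3, Gupta 2, Ito 2.
Rao leads with 7 wins (next highest: 6).

Rao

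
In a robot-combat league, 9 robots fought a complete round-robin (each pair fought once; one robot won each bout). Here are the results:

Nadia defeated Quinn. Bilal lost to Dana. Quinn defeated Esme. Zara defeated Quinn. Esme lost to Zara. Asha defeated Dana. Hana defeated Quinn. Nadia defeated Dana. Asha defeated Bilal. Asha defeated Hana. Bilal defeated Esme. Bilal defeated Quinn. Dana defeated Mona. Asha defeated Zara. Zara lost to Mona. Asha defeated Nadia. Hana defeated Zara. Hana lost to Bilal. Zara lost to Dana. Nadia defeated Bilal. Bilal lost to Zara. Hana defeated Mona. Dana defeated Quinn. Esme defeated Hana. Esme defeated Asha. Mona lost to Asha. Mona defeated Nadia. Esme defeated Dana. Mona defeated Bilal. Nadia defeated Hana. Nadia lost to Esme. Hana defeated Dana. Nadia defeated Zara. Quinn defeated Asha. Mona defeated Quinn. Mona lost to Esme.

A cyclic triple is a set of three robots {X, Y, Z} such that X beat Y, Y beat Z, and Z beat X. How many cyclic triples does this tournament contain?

Win totals: Zara 3, Nadia 5, Quinn 2, Asha 6, Esme 5, Bilal 3, Mona 4, Hana 4, Dana 4.
A robot with w wins dominates both others in C(w,2) triples; summing gives 3 + 10 + 1 + 15 + 10 + 3 + 6 + 6 + 6 = 60 transitive triples.
Total triples C(9,3) = 84, so cyclic triples = 84 − 60 = 24.

24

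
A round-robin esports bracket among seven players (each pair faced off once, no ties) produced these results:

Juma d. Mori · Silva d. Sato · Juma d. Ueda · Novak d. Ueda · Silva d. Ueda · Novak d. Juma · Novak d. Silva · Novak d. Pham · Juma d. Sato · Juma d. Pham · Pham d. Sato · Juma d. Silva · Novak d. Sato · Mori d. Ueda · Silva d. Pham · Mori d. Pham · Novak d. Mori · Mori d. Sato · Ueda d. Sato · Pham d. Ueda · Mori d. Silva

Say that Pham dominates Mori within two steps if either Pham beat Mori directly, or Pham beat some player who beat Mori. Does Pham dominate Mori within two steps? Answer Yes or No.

Pham did not beat Mori directly.
Pham beat Ueda, Sato, but each of them lost to Mori. No two-step path.

No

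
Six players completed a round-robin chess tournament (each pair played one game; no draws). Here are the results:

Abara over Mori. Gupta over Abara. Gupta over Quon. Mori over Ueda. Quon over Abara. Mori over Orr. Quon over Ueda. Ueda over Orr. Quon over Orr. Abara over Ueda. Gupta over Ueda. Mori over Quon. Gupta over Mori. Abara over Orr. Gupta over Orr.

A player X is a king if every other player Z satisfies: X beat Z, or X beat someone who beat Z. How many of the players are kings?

Ueda cannot reach Quon, Mori, Abara, Gupta in two steps.
Orr cannot reach Ueda, Quon, Mori, Abara, Gupta in two steps.
Quon cannot reach Gupta in two steps.
Mori cannot reach Gupta in two steps.
Abara cannot reach Gupta in two steps.
Gupta reaches everyone (king).
Kings: Gupta — 1.

1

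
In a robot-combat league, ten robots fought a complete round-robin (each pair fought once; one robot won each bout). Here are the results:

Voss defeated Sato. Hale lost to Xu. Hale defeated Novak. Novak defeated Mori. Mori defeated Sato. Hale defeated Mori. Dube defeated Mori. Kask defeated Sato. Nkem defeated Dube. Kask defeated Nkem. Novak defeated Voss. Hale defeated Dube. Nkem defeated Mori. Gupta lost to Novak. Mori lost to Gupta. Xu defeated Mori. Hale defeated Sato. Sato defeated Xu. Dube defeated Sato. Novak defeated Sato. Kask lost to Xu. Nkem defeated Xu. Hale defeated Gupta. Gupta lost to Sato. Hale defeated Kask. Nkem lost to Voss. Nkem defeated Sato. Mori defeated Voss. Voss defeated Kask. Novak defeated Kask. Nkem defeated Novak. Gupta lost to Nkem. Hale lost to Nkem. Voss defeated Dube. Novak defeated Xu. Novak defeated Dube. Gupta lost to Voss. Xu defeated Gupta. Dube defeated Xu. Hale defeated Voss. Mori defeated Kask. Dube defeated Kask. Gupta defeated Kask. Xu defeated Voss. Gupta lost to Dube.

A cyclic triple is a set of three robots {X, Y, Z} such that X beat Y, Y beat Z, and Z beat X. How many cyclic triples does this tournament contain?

Win totals: Xu 5, Dube 5, Nkem 7, Voss 5, Hale 7, Kask 2, Mori 3, Novak 7, Sato 2, Gupta 2.
A robot with w wins dominates both others in C(w,2) triples; summing gives 10 + 10 + 21 + 10 + 21 + 1 + 3 + 21 + 1 + 1 = 99 transitive triples.
Total triples C(10,3) = 120, so cyclic triples = 120 − 99 = 21.

21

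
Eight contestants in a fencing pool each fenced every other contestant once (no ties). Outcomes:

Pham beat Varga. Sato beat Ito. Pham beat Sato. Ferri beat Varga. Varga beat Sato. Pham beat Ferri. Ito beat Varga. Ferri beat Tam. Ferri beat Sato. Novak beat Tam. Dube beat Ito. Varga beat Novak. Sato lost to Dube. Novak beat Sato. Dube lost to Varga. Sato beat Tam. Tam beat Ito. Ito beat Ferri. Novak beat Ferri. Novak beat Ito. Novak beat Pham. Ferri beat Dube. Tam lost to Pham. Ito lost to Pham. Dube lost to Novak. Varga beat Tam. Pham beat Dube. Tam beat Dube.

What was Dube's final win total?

2

Dube's results: beat Sato, Ito; lost to Tam, Varga, Novak, Ferri, Pham.
That is 2 wins.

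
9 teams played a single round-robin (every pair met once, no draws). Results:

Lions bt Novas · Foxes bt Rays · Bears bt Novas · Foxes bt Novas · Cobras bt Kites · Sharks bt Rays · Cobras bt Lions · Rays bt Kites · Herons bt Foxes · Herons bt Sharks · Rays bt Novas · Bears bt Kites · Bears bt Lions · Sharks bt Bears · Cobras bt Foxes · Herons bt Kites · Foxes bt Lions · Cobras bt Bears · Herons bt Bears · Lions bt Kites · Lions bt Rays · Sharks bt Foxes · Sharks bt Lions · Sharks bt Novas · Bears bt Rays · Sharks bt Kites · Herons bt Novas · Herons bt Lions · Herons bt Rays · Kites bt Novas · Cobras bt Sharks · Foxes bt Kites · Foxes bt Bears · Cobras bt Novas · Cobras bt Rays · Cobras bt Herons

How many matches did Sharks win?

6

Sharks' results: beat Foxes, Kites, Novas, Bears, Rays, Lions; lost to Cobras, Herons.
That is 6 wins.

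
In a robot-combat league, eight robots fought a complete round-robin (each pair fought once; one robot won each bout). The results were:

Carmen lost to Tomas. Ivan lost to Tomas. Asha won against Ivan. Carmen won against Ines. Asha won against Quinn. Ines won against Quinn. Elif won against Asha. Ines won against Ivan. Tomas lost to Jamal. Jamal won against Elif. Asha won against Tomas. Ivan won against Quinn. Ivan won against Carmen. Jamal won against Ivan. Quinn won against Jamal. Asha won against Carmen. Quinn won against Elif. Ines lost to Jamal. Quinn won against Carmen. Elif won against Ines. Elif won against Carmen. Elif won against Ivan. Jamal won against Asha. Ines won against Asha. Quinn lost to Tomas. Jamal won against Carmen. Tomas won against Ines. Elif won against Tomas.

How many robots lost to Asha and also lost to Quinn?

Asha beat: Tomas, Quinn, Carmen, Ivan.
Quinn beat: Elif, Carmen, Jamal.
Both beat: Carmen — 1.

1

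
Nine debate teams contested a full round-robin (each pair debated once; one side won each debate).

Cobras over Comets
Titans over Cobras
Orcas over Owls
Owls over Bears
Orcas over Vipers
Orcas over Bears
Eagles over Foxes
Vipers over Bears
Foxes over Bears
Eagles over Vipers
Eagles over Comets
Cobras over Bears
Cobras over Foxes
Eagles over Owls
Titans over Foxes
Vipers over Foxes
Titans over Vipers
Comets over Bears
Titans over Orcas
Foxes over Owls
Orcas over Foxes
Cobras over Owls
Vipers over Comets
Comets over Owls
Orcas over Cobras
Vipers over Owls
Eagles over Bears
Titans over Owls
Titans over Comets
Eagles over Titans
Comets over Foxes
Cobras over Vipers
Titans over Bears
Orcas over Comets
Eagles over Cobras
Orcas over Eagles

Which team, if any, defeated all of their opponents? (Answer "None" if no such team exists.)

Highest win total is Titans with 7 (out of 8 possible).
Titans lost to Eagles, so no team went undefeated.

None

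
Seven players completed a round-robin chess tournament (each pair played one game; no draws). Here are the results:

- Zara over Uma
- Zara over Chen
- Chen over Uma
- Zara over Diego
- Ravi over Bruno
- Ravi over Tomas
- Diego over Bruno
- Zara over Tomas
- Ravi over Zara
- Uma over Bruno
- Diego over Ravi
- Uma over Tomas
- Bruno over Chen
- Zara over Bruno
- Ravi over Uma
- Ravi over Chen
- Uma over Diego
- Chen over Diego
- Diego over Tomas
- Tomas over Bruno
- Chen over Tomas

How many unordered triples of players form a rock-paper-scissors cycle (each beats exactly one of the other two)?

6

Win totals: Bruno 1, Chen 3, Tomas 1, Zara 5, Ravi 5, Uma 3, Diego 3.
A player with w wins dominates both others in C(w,2) triples; summing gives 0 + 3 + 0 + 10 + 10 + 3 + 3 = 29 transitive triples.
Total triples C(7,3) = 35, so cyclic triples = 35 − 29 = 6.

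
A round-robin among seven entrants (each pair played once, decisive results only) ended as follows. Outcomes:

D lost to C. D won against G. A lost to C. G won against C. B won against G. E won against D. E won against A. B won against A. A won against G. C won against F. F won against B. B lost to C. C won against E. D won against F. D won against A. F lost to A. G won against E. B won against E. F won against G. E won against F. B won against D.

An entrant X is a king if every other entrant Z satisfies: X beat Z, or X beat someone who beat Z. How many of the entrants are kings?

A cannot reach D in two steps.
B reaches everyone (king).
C reaches everyone (king).
D reaches everyone (king).
E cannot reach C in two steps.
F reaches everyone (king).
G reaches everyone (king).
Kings: B, C, D, F, G — 5.

5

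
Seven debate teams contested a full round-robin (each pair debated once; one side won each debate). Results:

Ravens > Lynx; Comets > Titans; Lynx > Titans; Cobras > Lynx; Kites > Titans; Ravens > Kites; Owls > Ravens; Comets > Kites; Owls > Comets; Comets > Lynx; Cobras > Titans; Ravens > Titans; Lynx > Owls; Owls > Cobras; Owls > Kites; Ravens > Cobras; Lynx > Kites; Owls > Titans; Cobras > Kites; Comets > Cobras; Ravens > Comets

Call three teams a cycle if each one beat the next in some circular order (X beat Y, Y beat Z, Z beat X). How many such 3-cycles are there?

Win totals: Cobras 3, Ravens 5, Owls 5, Kites 1, Titans 0, Comets 4, Lynx 3.
A team with w wins dominates both others in C(w,2) triples; summing gives 3 + 10 + 10 + 0 + 0 + 6 + 3 = 32 transitive triples.
Total triples C(7,3) = 35, so cyclic triples = 35 − 32 = 3.

3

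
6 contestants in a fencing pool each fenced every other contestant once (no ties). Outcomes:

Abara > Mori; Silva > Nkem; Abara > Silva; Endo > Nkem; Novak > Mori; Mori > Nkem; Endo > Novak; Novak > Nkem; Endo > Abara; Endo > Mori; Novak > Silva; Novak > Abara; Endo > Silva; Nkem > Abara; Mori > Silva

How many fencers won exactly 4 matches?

Win totals: Silva 1, Abara 2, Nkem 1, Mori 2, Endo 5, Novak 4.
Exactly 4: Novak — 1 fencer.

1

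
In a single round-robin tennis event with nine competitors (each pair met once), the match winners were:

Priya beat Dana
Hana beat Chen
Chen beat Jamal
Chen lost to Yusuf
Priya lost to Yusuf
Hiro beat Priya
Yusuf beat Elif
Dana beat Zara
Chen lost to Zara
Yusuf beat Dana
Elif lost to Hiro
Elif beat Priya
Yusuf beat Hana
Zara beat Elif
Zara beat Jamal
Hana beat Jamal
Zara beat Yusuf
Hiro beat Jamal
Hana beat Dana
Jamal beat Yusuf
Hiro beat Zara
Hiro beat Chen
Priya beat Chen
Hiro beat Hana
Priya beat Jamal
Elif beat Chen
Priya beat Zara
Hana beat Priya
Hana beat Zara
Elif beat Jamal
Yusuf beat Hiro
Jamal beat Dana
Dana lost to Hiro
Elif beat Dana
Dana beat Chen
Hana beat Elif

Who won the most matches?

Win totals: Hana 6, Yusuf 6, Priya 4, Chen 1, Dana 2, Elif 4, Zara 4, Hiro 7, Jamal 2.
Hiro leads with 7 wins (next highest: 6).

Hiro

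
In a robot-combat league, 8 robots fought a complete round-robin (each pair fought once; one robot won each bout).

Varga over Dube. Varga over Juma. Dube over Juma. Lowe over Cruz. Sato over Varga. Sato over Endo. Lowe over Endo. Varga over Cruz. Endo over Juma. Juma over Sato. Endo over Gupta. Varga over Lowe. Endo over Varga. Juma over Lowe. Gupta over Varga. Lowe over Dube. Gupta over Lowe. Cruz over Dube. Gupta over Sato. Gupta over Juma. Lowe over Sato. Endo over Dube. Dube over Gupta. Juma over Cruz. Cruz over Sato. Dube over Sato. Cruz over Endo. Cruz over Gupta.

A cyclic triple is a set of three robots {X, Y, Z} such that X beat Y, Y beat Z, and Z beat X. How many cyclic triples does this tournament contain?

Win totals: Endo 4, Lowe 4, Sato 2, Juma 3, Cruz 4, Gupta 4, Dube 3, Varga 4.
A robot with w wins dominates both others in C(w,2) triples; summing gives 6 + 6 + 1 + 3 + 6 + 6 + 3 + 6 = 37 transitive triples.
Total triples C(8,3) = 56, so cyclic triples = 56 − 37 = 19.

19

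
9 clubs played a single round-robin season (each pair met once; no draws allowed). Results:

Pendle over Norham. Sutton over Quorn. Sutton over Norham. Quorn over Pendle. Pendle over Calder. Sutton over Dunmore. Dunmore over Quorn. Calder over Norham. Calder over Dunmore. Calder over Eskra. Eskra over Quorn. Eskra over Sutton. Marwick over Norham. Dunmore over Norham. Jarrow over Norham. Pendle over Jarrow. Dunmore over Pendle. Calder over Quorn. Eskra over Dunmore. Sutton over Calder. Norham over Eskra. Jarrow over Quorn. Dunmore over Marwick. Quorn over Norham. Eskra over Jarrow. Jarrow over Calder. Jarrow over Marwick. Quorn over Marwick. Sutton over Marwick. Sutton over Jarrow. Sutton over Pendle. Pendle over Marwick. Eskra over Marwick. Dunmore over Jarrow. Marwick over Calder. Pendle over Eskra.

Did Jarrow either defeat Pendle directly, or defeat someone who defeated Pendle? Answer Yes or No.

Jarrow did not beat Pendle directly.
Jarrow beat Marwick, Quorn, Calder, Norham. Of those, Quorn beat Pendle.

Yes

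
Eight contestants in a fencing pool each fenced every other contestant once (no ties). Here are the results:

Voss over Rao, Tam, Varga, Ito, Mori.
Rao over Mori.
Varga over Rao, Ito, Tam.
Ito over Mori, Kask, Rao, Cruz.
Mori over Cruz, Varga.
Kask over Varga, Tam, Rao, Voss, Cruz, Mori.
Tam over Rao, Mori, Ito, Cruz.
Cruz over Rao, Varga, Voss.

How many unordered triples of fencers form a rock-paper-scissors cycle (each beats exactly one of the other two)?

12

Win totals: Ito 4, Varga 3, Tam 4, Rao 1, Kask 6, Cruz 3, Mori 2, Voss 5.
A fencer with w wins dominates both others in C(w,2) triples; summing gives 6 + 3 + 6 + 0 + 15 + 3 + 1 + 10 = 44 transitive triples.
Total triples C(8,3) = 56, so cyclic triples = 56 − 44 = 12.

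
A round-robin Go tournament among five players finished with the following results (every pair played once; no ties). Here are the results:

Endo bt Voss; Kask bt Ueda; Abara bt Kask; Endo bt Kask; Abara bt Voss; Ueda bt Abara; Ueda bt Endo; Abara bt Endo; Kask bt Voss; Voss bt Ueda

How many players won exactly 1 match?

Win totals: Abara 3, Ueda 2, Kask 2, Endo 2, Voss 1.
Exactly 1: Voss — 1 player.

1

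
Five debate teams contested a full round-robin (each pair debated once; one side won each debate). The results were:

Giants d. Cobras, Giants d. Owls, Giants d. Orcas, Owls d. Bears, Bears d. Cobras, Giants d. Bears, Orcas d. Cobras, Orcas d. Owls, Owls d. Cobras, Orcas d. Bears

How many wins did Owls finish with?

2

Owls' results: beat Cobras, Bears; lost to Orcas, Giants.
That is 2 wins.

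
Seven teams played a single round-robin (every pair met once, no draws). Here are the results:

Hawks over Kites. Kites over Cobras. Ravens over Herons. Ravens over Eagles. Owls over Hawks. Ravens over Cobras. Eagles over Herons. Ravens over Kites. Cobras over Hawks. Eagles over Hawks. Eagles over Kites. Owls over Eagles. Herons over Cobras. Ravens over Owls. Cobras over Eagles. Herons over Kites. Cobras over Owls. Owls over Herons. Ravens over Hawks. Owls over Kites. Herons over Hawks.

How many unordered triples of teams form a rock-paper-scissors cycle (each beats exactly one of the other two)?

5

Win totals: Eagles 3, Kites 1, Owls 4, Cobras 3, Hawks 1, Ravens 6, Herons 3.
A team with w wins dominates both others in C(w,2) triples; summing gives 3 + 0 + 6 + 3 + 0 + 15 + 3 = 30 transitive triples.
Total triples C(7,3) = 35, so cyclic triples = 35 − 30 = 5.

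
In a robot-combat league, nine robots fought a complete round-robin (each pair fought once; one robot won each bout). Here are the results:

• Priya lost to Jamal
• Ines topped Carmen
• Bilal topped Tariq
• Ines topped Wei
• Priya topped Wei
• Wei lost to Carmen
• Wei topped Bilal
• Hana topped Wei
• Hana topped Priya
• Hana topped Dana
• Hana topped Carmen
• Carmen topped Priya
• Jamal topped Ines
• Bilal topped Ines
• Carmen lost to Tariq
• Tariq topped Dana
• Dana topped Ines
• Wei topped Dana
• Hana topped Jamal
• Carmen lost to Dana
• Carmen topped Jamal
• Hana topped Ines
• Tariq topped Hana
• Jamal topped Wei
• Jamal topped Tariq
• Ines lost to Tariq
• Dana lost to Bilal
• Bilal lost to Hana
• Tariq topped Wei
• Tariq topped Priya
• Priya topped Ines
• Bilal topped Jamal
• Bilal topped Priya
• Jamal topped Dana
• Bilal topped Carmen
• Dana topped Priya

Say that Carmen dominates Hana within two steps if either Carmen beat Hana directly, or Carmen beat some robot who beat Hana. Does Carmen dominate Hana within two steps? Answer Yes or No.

No

Carmen did not beat Hana directly.
Carmen beat Priya, Jamal, Wei, but each of them lost to Hana. No two-step path.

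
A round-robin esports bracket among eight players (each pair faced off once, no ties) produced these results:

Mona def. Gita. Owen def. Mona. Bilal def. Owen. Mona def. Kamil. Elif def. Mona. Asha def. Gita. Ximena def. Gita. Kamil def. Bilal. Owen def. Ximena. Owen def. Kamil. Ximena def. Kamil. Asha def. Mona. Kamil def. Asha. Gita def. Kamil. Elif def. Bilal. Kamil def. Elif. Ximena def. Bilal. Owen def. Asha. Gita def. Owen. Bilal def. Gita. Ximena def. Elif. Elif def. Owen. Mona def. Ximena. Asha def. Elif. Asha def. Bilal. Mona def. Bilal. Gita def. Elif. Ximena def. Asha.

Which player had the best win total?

Win totals: Asha 4, Kamil 3, Ximena 5, Mona 4, Gita 3, Elif 3, Owen 4, Bilal 2.
Ximena leads with 5 wins (next highest: 4).

Ximena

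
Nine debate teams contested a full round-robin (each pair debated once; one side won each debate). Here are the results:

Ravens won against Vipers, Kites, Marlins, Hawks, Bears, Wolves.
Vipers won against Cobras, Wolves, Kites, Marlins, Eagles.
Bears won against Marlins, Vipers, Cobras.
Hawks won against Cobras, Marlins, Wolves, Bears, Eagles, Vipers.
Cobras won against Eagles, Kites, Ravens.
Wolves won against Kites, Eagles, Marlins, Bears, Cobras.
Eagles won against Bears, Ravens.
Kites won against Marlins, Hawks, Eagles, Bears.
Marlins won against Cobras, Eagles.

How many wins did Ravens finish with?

6

Ravens' results: beat Wolves, Marlins, Kites, Bears, Hawks, Vipers; lost to Eagles, Cobras.
That is 6 wins.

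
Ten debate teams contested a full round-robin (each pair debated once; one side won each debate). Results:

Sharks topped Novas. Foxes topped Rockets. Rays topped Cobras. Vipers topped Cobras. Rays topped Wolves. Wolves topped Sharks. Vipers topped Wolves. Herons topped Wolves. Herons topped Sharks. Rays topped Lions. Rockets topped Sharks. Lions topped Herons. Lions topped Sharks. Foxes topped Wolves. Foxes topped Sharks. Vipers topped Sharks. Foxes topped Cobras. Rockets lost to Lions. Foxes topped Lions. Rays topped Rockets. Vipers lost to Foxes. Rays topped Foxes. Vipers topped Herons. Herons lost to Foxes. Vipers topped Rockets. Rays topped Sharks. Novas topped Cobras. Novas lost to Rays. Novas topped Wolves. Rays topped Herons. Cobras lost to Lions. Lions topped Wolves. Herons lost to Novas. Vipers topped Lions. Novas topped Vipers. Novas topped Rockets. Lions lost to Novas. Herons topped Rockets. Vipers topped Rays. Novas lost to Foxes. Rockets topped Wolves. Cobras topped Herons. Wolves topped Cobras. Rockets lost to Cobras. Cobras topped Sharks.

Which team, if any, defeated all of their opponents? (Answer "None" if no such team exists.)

Highest win total is Rays with 8 (out of 9 possible).
Rays lost to Vipers, so no team went undefeated.

None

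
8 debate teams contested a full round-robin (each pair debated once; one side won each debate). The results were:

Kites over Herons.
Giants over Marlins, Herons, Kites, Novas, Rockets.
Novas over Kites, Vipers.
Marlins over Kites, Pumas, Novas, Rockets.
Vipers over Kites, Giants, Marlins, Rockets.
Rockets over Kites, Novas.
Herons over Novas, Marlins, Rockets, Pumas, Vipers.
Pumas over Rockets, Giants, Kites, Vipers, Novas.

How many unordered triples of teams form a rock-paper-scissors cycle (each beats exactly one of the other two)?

12

Win totals: Kites 1, Giants 5, Vipers 4, Pumas 5, Herons 5, Marlins 4, Rockets 2, Novas 2.
A team with w wins dominates both others in C(w,2) triples; summing gives 0 + 10 + 6 + 10 + 10 + 6 + 1 + 1 = 44 transitive triples.
Total triples C(8,3) = 56, so cyclic triples = 56 − 44 = 12.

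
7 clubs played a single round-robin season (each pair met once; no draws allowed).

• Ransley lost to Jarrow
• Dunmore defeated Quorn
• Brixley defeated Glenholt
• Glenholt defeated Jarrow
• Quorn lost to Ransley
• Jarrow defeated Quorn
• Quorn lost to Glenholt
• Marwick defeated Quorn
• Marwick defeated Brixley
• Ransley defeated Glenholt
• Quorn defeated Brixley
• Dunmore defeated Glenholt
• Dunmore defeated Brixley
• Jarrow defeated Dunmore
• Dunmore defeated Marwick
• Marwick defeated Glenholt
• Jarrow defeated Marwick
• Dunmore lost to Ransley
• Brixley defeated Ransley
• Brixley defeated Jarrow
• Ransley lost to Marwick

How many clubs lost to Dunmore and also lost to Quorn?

1

Dunmore beat: Glenholt, Marwick, Brixley, Quorn.
Quorn beat: Brixley.
Both beat: Brixley — 1.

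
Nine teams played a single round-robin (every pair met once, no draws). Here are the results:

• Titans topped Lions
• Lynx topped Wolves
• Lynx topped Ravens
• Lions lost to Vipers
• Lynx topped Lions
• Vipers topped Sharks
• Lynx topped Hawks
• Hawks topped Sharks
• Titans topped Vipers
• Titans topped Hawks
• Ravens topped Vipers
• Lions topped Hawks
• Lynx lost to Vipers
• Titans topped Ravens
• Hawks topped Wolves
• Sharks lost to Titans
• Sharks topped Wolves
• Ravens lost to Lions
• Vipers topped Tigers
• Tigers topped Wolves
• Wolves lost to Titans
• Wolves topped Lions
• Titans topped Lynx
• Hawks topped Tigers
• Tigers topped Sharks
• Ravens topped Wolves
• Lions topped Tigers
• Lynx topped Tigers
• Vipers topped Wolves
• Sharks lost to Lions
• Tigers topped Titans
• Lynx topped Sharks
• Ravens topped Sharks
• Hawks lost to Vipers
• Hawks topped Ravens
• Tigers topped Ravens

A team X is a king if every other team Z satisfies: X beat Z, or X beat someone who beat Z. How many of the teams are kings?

Tigers reaches everyone (king).
Sharks cannot reach Tigers, Vipers, Hawks, Lynx, Ravens, Titans in two steps.
Vipers reaches everyone (king).
Hawks cannot reach Lynx in two steps.
Lynx reaches everyone (king).
Ravens cannot reach Titans in two steps.
Titans reaches everyone (king).
Wolves cannot reach Vipers, Lynx, Titans in two steps.
Lions cannot reach Lynx in two steps.
Kings: Tigers, Vipers, Lynx, Titans — 4.

4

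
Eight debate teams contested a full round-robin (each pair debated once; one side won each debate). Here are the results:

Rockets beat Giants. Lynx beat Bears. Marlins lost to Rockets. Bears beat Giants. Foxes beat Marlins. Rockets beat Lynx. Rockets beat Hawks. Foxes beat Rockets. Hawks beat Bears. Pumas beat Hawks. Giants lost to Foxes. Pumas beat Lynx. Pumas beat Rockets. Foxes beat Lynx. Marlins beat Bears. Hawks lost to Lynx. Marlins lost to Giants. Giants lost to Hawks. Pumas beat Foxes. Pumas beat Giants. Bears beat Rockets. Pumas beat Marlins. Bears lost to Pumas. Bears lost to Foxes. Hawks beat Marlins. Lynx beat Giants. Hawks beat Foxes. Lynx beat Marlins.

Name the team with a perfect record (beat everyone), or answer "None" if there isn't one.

Pumas has 7 wins out of 7 opponents — a perfect record.

Pumas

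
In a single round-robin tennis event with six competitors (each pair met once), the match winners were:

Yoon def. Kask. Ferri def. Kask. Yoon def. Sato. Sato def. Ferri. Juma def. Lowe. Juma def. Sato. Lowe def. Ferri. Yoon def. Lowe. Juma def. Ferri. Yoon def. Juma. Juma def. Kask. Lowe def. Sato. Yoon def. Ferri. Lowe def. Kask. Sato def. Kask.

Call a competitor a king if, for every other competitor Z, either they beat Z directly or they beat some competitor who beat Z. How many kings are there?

1

Kask cannot reach Ferri, Juma, Yoon, Lowe, Sato in two steps.
Ferri cannot reach Juma, Yoon, Lowe, Sato in two steps.
Juma cannot reach Yoon in two steps.
Yoon reaches everyone (king).
Lowe cannot reach Juma, Yoon in two steps.
Sato cannot reach Juma, Yoon, Lowe in two steps.
Kings: Yoon — 1.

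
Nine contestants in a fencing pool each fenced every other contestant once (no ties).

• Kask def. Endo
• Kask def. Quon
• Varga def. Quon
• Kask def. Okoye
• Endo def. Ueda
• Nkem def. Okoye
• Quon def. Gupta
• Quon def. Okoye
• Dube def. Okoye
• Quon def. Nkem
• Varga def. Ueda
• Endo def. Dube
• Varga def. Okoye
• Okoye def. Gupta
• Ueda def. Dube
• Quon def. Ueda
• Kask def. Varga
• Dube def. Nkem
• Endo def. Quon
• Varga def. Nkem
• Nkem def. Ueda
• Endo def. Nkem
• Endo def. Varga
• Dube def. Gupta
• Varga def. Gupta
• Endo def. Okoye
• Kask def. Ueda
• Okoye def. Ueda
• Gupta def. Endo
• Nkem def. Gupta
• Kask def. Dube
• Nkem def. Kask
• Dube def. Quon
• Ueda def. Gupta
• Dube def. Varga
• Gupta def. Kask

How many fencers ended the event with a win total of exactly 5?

Win totals: Ueda 2, Okoye 2, Varga 5, Gupta 2, Quon 4, Kask 6, Endo 6, Dube 5, Nkem 4.
Exactly 5: Varga, Dube — 2 fencers.

2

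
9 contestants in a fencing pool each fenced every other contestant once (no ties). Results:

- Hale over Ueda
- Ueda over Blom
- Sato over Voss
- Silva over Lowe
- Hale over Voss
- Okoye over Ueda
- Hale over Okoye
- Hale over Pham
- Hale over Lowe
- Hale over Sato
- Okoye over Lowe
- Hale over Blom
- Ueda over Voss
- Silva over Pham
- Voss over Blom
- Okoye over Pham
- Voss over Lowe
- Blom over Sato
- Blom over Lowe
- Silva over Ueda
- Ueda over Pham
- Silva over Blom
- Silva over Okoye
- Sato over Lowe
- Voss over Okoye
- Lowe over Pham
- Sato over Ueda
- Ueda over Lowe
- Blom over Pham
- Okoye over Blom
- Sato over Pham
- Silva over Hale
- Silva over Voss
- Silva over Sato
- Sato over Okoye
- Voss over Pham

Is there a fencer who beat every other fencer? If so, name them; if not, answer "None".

Silva

Silva has 8 wins out of 8 opponents — a perfect record.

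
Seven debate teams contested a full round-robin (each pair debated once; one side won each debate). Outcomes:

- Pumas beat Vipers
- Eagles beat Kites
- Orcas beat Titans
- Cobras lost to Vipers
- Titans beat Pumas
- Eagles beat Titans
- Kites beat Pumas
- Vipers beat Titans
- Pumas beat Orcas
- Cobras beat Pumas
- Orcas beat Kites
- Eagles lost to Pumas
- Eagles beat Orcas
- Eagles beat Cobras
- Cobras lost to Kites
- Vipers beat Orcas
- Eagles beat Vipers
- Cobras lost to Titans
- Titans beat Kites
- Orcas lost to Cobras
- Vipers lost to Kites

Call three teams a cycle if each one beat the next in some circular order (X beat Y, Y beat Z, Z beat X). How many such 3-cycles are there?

Win totals: Vipers 3, Eagles 5, Titans 3, Pumas 3, Cobras 2, Kites 3, Orcas 2.
A team with w wins dominates both others in C(w,2) triples; summing gives 3 + 10 + 3 + 3 + 1 + 3 + 1 = 24 transitive triples.
Total triples C(7,3) = 35, so cyclic triples = 35 − 24 = 11.

11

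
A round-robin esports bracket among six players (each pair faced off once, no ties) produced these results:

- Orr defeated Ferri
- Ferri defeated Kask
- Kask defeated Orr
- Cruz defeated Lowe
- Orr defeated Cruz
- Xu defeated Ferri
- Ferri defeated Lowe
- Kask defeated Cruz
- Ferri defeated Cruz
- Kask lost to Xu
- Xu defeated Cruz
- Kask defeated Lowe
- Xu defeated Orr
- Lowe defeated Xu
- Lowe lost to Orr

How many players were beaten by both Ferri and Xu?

Ferri beat: Lowe, Kask, Cruz.
Xu beat: Kask, Ferri, Orr, Cruz.
Both beat: Kask, Cruz — 2.

2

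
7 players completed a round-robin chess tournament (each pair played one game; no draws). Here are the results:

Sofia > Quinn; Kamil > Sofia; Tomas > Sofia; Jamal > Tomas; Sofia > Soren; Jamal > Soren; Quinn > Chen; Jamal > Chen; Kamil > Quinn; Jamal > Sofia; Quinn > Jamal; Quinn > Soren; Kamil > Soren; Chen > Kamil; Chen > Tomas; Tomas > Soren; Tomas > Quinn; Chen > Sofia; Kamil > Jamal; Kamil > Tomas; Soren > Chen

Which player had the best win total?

Win totals: Jamal 4, Sofia 2, Soren 1, Kamil 5, Quinn 3, Tomas 3, Chen 3.
Kamil leads with 5 wins (next highest: 4).

Kamil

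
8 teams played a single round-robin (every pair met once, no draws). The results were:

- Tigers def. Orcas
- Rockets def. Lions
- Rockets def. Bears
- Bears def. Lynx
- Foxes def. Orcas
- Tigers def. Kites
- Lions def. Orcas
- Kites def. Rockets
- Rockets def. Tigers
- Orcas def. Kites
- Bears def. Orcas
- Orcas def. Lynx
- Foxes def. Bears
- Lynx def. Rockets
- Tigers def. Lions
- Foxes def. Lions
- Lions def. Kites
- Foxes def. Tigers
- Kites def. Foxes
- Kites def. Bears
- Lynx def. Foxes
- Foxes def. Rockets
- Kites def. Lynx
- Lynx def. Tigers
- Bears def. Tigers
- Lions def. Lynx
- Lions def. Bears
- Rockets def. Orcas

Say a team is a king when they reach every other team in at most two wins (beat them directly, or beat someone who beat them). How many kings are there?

6

Tigers reaches everyone (king).
Kites reaches everyone (king).
Lions reaches everyone (king).
Orcas cannot reach Lions in two steps.
Rockets cannot reach Foxes in two steps.
Bears reaches everyone (king).
Lynx reaches everyone (king).
Foxes reaches everyone (king).
Kings: Tigers, Kites, Lions, Bears, Lynx, Foxes — 6.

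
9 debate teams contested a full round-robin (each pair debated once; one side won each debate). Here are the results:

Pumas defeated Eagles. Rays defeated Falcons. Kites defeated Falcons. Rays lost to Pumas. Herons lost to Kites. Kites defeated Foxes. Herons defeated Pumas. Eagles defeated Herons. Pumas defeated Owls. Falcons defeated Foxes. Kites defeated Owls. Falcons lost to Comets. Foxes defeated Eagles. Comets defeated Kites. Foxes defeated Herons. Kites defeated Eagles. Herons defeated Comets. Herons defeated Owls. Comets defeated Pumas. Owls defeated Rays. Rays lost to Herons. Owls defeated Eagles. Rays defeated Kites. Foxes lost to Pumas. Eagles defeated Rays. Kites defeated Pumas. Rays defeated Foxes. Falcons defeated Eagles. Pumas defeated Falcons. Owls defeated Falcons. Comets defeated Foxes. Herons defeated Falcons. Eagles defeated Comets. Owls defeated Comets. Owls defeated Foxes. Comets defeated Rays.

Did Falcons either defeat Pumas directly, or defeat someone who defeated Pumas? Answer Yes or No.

No

Falcons did not beat Pumas directly.
Falcons beat Eagles, Foxes, but each of them lost to Pumas. No two-step path.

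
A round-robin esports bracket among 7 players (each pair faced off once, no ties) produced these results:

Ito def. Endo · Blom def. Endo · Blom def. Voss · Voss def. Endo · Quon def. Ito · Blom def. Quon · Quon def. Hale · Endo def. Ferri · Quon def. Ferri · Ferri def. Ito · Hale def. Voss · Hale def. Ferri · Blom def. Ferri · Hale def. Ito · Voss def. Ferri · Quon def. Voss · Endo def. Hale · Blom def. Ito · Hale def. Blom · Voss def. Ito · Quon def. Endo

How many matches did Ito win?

Ito's results: beat Endo; lost to Quon, Ferri, Hale, Blom, Voss.
That is 1 win.

1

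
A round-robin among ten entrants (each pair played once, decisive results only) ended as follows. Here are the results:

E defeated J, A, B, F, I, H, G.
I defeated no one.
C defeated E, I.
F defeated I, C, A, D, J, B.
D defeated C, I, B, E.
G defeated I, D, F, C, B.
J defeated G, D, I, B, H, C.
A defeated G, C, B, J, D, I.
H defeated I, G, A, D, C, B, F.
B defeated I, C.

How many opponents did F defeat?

6

F's results: beat A, B, C, D, I, J; lost to E, G, H.
That is 6 wins.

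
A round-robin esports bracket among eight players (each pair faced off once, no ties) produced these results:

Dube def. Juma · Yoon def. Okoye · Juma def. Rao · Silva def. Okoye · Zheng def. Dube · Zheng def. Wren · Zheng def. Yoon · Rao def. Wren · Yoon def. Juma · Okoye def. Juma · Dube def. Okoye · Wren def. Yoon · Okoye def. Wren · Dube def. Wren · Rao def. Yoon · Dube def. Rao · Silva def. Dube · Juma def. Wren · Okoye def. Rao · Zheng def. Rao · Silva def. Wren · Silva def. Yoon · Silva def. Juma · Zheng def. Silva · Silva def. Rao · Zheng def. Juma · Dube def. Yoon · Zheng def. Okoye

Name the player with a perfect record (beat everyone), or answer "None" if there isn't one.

Zheng

Zheng has 7 wins out of 7 opponents — a perfect record.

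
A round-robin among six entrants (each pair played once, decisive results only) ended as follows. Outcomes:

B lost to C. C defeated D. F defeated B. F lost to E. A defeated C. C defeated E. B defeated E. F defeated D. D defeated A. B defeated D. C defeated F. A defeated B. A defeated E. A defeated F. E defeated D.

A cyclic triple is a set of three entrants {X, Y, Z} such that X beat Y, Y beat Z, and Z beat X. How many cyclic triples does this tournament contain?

Of the C(6,3) = 20 triples, the cyclic ones are: {A, B, D}; {A, C, D}; {A, D, E}; {A, D, F}; {B, E, F}.
That is 5.

5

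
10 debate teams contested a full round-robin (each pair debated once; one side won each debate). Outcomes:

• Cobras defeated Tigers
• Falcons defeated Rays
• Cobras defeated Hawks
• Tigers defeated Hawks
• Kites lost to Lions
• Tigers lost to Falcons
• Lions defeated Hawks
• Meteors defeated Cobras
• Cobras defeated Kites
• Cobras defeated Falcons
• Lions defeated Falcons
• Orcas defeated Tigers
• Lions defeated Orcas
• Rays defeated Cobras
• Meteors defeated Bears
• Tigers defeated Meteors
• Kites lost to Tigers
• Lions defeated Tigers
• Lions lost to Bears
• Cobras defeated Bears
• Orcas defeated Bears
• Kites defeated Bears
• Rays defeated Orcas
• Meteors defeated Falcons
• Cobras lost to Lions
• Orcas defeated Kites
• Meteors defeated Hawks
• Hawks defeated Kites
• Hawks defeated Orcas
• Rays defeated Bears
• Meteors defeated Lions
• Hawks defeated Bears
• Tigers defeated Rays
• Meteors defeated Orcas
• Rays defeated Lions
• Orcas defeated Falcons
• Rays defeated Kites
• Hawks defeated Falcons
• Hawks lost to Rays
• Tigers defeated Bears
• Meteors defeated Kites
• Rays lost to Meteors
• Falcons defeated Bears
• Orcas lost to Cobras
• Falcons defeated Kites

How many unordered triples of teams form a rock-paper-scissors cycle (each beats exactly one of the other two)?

Win totals: Bears 1, Orcas 4, Cobras 6, Kites 1, Hawks 4, Falcons 4, Meteors 8, Lions 6, Rays 6, Tigers 5.
A team with w wins dominates both others in C(w,2) triples; summing gives 0 + 6 + 15 + 0 + 6 + 6 + 28 + 15 + 15 + 10 = 101 transitive triples.
Total triples C(10,3) = 120, so cyclic triples = 120 − 101 = 19.

19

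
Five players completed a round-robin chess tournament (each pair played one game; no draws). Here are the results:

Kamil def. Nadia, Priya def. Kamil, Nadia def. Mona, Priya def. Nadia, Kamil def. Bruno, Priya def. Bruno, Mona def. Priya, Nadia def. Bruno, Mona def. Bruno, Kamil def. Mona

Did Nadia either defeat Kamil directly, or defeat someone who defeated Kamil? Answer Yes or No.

Nadia did not beat Kamil directly.
Nadia beat Mona, Bruno, but each of them lost to Kamil. No two-step path.

No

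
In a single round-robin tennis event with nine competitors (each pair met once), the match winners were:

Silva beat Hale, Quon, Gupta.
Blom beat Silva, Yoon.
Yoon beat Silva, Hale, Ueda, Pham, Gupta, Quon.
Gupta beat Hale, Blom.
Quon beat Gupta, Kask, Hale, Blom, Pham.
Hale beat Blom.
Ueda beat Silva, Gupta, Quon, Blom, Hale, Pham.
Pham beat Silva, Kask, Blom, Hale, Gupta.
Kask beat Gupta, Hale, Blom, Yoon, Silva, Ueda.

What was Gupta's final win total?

2

Gupta's results: beat Blom, Hale; lost to Quon, Kask, Pham, Ueda, Yoon, Silva.
That is 2 wins.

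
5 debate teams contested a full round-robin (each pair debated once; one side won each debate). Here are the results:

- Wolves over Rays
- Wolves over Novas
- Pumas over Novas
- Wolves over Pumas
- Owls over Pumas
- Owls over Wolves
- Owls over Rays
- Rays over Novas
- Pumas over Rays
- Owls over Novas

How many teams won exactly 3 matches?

1

Win totals: Rays 1, Pumas 2, Novas 0, Wolves 3, Owls 4.
Exactly 3: Wolves — 1 team.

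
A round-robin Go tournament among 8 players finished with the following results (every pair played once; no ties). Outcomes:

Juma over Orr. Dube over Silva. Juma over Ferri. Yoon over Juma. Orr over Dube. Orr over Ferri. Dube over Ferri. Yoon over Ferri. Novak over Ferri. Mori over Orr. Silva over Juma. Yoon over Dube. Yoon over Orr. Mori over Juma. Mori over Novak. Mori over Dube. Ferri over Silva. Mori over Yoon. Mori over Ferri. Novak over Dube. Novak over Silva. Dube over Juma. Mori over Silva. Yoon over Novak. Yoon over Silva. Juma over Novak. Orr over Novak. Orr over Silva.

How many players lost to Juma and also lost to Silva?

Juma beat: Orr, Novak, Ferri.
Silva beat: Juma.
No one was beaten by both.

0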